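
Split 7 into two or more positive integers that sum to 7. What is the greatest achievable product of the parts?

12

Define g[k] = max over 1≤i<k of i · max(k−i, g[k−i]); the inner max lets the remainder stay uncut if that's better.
g[2] = 1*max(1,0) = 1*1 = 1
g[3] = max(1*2, 2*1) = 2
g[4] = max(1*3, 2*2, 3*1) = 4
g[5] = max(1*4, 2*3, 3*2, 4*1) = 6
g[6] = max(1*6, 2*4, 3*3, 4*2, 5*1) = 9
g[7] = max(1*9, 2*6, 3*4, 4*3, 5*2, 6*1) = 12
One optimal split: 3 + 2 + 2; product 3*2*2 = 12.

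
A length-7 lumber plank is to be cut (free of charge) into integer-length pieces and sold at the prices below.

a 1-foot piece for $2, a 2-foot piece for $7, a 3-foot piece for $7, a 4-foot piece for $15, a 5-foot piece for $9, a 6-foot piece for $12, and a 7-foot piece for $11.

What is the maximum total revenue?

24

Let R[k] be the best obtainable value from length k. For each k, try every first piece i and keep the best of price[i] + R[k−i].
R[1] = 2
R[2] = max(2+2, 7+0) = 7
R[3] = max(2+7, 7+2, 7+0) = 9
R[4] = max(2+9, 7+7, 7+2, 15+0) = 15
R[5] = max(2+15, 7+9, 7+7, 15+2, 9+0) = 17
R[6] = max(2+17, 7+15, 7+9, 15+7, 9+2, 12+0) = 22
R[7] = max(2+22, 7+17, 7+15, …, 12+2, 11+0) = 24
One optimal cutting: 4 + 2 + 1 → $15 + $7 + $2 = $24.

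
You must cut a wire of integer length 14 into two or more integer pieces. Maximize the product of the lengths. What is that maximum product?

Fill prod[k] for k=2..14: at each k try every first piece i and multiply by the better of (k−i) uncut or prod[k−i].
prod[2] = 1×max(1,0) = 1×1 = 1
prod[3] = 1×max(2,1) = 1×2 = 2
prod[4] = 2×max(2,1) = 2×2 = 4
prod[5] = 2×max(3,2) = 2×3 = 6
prod[6] = 3×max(3,2) = 3×3 = 9
prod[7] = 2×max(5,6) = 2×6 = 12
prod[8] = 2×max(6,9) = 2×9 = 18
prod[9] = 3×max(6,9) = 3×9 = 27
prod[10] = 2×max(8,18) = 2×18 = 36
prod[11] = 2×max(9,27) = 2×27 = 54
prod[12] = 3×max(9,27) = 3×27 = 81
prod[13] = 2×max(11,54) = 2×54 = 108
prod[14] = 2×max(12,81) = 2×81 = 162
One optimal split: 3 + 3 + 3 + 3 + 2; product 3×3×3×3×2 = 162.

162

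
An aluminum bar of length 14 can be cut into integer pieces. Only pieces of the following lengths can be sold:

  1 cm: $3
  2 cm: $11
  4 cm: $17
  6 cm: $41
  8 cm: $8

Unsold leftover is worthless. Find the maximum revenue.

93

Let f[k] be the best obtainable value from length k. For each k, try every first piece i and keep the best of price[i] + f[k−i].
f[1] = 3
f[2] = max(3+3, 11+0) = 11
f[3] = max(3+11, 11+3) = 14
f[4] = max(3+14, 11+11, 17+0) = 22
f[5] = max(3+22, 11+14, 17+3) = 25
f[6] = max(3+25, 11+22, 17+11, 41+0) = 41
f[7] = max(3+41, 11+25, 17+14, 41+3) = 44
f[8] = max(3+44, 11+41, 17+22, 41+11, 8+0) = 52
f[9] = max(3+52, 11+44, 17+25, 41+14, 8+3) = 55
f[10] = max(3+55, 11+52, 17+41, 41+22, 8+11) = 63
f[11] = max(3+63, 11+55, 17+44, 41+25, 8+14) = 66
f[12] = max(3+66, 11+63, 17+52, 41+41, 8+22) = 82
f[13] = max(3+82, 11+66, 17+55, 41+44, 8+25) = 85
f[14] = max(3+85, 11+82, 17+63, 41+52, 8+41) = 93
One optimal cutting: 6 + 6 + 2 → $93.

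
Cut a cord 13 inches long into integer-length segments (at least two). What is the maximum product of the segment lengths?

108

Let g[k] be the best product for length k (with at least one cut). For each first piece i, the rest contributes max(k−i, g[k−i]).
Small cases: g[2]=1, g[3]=2, g[4]=4, g[5]=6, g[6]=9.
g[7] = max(1*9, 2*6, 3*4, 4*3, 5*2, 6*1) = 12
g[8] = max(1*12, 2*9, 3*6, …, 6*2, 7*1) = 18
g[9] = max(1*18, 2*12, 3*9, …, 7*2, 8*1) = 27
g[10] = max(1*27, 2*18, 3*12, …, 8*2, 9*1) = 36
g[11] = max(1*36, 2*27, 3*18, …, 9*2, 10*1) = 54
g[12] = max(1*54, 2*36, 3*27, …, 10*2, 11*1) = 81
g[13] = max(1*81, 2*54, 3*36, …, 11*2, 12*1) = 108
One optimal split: 3 + 3 + 3 + 2 + 2; product 3*3*3*2*2 = 108.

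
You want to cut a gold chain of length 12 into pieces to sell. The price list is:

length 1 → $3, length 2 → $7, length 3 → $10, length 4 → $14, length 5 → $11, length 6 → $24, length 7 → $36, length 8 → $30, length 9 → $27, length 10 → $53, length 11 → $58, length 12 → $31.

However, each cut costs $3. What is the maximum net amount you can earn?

Consider every possible first cut. v[k] is the best of p[i]+v[k−i] over all sellable i≤k, charging 3 whenever i<k.
v[1] = 3
v[2] = max(3+3-3, 7+0) = 7
v[3] = max(3+7-3, 7+3-3, 10+0) = 10
v[4] = max(3+10-3, 7+7-3, 10+3-3, 14+0) = 14
v[5] = max(3+14-3, 7+10-3, 10+7-3, 14+3-3, 11+0) = 14
v[6] = max(3+14-3, 7+14-3, 10+10-3, 14+7-3, 11+3-3, 24+0) = 24
v[7] = max(3+24-3, 7+14-3, 10+14-3, …, 24+3-3, 36+0) = 36
v[8] = max(3+36-3, 7+24-3, 10+14-3, …, 36+3-3, 30+0) = 36
v[9] = max(3+36-3, 7+36-3, 10+24-3, …, 30+3-3, 27+0) = 40
v[10] = max(3+40-3, 7+36-3, 10+36-3, …, 27+3-3, 53+0) = 53
v[11] = max(3+53-3, 7+40-3, 10+36-3, …, 53+3-3, 58+0) = 58
v[12] = max(3+58-3, 7+53-3, 10+40-3, …, 58+3-3, 31+0) = 58
One optimal plan: pieces 11 + 1 (1 cut) → $61 − $3 = $58.

58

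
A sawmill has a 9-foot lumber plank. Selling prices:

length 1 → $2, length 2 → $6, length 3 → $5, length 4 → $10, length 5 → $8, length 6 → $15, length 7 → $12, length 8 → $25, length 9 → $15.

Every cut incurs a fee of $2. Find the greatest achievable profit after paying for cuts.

25

Consider every possible first cut. r[k] is the best of p[i]+r[k−i] over all sellable i≤k, charging 2 whenever i<k.
r[1] = 2
r[2] = max(2+2-2, 6+0) = 6
r[3] = max(2+6-2, 6+2-2, 5+0) = 6
r[4] = max(2+6-2, 6+6-2, 5+2-2, 10+0) = 10
r[5] = max(2+10-2, 6+6-2, 5+6-2, 10+2-2, 8+0) = 10
r[6] = max(2+10-2, 6+10-2, 5+6-2, 10+6-2, 8+2-2, 15+0) = 15
r[7] = max(2+15-2, 6+10-2, 5+10-2, …, 15+2-2, 12+0) = 15
r[8] = max(2+15-2, 6+15-2, 5+10-2, …, 12+2-2, 25+0) = 25
r[9] = max(2+25-2, 6+15-2, 5+15-2, …, 25+2-2, 15+0) = 25
One optimal plan: pieces 8 + 1 (1 cut) → $27 − $2 = $25.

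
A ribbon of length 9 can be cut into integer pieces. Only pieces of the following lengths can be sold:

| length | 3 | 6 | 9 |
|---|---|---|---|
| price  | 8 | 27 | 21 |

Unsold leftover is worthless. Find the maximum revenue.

35

Build f[k] bottom-up: f[k] = max over allowed piece i of (p[i] + f[k−i]).
f[1] = 0
f[2] = 0
f[3] = 8
f[4] = 8
f[5] = 8
f[6] = 27
f[7] = 27
f[8] = 27
f[9] = 35  (first piece 3, then f[6]=27)
One optimal cutting: 6 + 3 → ¢35.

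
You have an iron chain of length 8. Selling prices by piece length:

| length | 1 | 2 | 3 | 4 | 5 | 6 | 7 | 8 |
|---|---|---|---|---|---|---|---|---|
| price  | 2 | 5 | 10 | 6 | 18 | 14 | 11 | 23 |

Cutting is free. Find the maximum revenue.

28

Let v[k] be the best obtainable value from length k. For each k, try every first piece i and keep the best of price[i] + v[k−i].
v[1] = 2
v[2] = 5
v[3] = 10
v[4] = 12  (first piece 1, then v[3]=10)
v[5] = 18
v[6] = 20  (first piece 1, then v[5]=18)
v[7] = 23  (first piece 2, then v[5]=18)
v[8] = 28  (first piece 3, then v[5]=18)
One optimal cutting: 5 + 3 → $18 + $10 = $28.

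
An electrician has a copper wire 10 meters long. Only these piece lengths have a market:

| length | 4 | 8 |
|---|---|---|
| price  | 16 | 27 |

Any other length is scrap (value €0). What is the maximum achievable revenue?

Consider every possible first cut. f[k] is the best of p[i]+f[k−i] over all sellable i≤k.
f[1] = 0
f[2] = 0
f[3] = 0
f[4] = 16
f[5] = 16
f[6] = 16
f[7] = 16
f[8] = 32  (first piece 4, then f[4]=16)
f[9] = 32
f[10] = 32
One optimal cutting: pieces 4 + 4 with 2 meters of scrap → €32.

32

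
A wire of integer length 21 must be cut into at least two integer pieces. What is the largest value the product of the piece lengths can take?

Define P[k] = max over 1≤i<k of i · max(k−i, P[k−i]); the inner max lets the remainder stay uncut if that's better.
P[2] = 1×max(1,0) = 1×1 = 1
P[3] = max(1×2, 2×1) = 2
P[4] = max(1×3, 2×2, 3×1) = 4
P[5] = max(1×4, 2×3, 3×2, 4×1) = 6
P[6] = max(1×6, 2×4, 3×3, 4×2, 5×1) = 9
P[7] = max(1×9, 2×6, 3×4, 4×3, 5×2, 6×1) = 12
P[8] = max(1×12, 2×9, 3×6, …, 6×2, 7×1) = 18
P[9] = max(1×18, 2×12, 3×9, …, 7×2, 8×1) = 27
P[10] = max(1×27, 2×18, 3×12, …, 8×2, 9×1) = 36
P[11] = max(1×36, 2×27, 3×18, …, 9×2, 10×1) = 54
P[12] = max(1×54, 2×36, 3×27, …, 10×2, 11×1) = 81
P[13] = max(1×81, 2×54, 3×36, …, 11×2, 12×1) = 108
P[14] = max(1×108, 2×81, 3×54, …, 12×2, 13×1) = 162
P[15] = max(1×162, 2×108, 3×81, …, 13×2, 14×1) = 243
P[16] = max(1×243, 2×162, 3×108, …, 14×2, 15×1) = 324
P[17] = max(1×324, 2×243, 3×162, …, 15×2, 16×1) = 486
P[18] = max(1×486, 2×324, 3×243, …, 16×2, 17×1) = 729
P[19] = max(1×729, 2×486, 3×324, …, 17×2, 18×1) = 972
P[20] = max(1×972, 2×729, 3×486, …, 18×2, 19×1) = 1458
P[21] = max(1×1458, 2×972, 3×729, …, 19×2, 20×1) = 2187
One optimal split: 3 + 3 + 3 + 3 + 3 + 3 + 3; product 3×3×3×3×3×3×3 = 2187.

2187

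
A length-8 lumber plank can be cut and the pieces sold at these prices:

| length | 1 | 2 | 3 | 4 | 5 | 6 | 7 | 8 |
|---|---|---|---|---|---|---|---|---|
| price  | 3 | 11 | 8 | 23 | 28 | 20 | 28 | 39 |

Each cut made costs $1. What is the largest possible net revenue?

45

Consider every possible first cut. r[k] is the best of p[i]+r[k−i] over all sellable i≤k, charging 1 whenever i<k.
r[1] = 3
r[2] = max(3+3-1, 11+0) = 11
r[3] = max(3+11-1, 11+3-1, 8+0) = 13
r[4] = max(3+13-1, 11+11-1, 8+3-1, 23+0) = 23
r[5] = max(3+23-1, 11+13-1, 8+11-1, 23+3-1, 28+0) = 28
r[6] = max(3+28-1, 11+23-1, 8+13-1, 23+11-1, 28+3-1, 20+0) = 33
r[7] = max(3+33-1, 11+28-1, 8+23-1, …, 20+3-1, 28+0) = 38
r[8] = max(3+38-1, 11+33-1, 8+28-1, …, 28+3-1, 39+0) = 45
One optimal plan: pieces 4 + 4 (1 cut) → $46 − $1 = $45.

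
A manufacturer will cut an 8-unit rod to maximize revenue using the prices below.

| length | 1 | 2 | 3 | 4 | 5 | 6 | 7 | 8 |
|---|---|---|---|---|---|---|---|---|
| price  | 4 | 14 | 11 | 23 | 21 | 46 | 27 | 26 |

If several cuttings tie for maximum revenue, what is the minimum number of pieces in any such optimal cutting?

Let r[k] be the best obtainable value from length k. For each k, try every first piece i and keep the best of price[i] + r[k−i].
r[1] = 4
r[2] = max(4+4, 14+0) = 14
r[3] = max(4+14, 14+4, 11+0) = 18
r[4] = max(4+18, 14+14, 11+4, 23+0) = 28
r[5] = max(4+28, 14+18, 11+14, 23+4, 21+0) = 32
r[6] = max(4+32, 14+28, 11+18, 23+14, 21+4, 46+0) = 46
r[7] = max(4+46, 14+32, 11+28, …, 46+4, 27+0) = 50
r[8] = max(4+50, 14+46, 11+32, …, 27+4, 26+0) = 60
Maximum revenue is 60.
Now minimize piece count subject to staying optimal: for each k, pieces[k] = 1 + min over i with p[i]+r[k−i]=r[k] of pieces[k−i].
pieces[5] = 3
pieces[6] = 1
pieces[7] = 2
pieces[8] = 2

2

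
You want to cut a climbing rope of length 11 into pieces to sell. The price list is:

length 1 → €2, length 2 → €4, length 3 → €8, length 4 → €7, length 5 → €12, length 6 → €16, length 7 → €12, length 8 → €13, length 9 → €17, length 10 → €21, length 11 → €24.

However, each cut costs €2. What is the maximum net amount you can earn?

26

Let net[k] be the best obtainable value from length k. For each k, try every first piece i and keep the best of price[i] + net[k−i] minus the 2 cut fee when i<k.
net[1] = 2
net[2] = 4
net[3] = 8
net[4] = 8  (first piece 1, then net[3]=8)
net[5] = 12
net[6] = 16
net[7] = 16  (first piece 1, then net[6]=16)
net[8] = 18  (first piece 2, then net[6]=16)
net[9] = 22  (first piece 3, then net[6]=16)
net[10] = 22  (first piece 1, then net[9]=22)
net[11] = 26  (first piece 5, then net[6]=16)
One optimal plan: pieces 6 + 5 (1 cut) → €28 − €2 = €26.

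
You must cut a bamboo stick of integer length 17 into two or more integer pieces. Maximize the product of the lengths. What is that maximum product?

486

Define prod[k] = max over 1≤i<k of i · max(k−i, prod[k−i]); the inner max lets the remainder stay uncut if that's better.
prod[2] = 1*max(1,0) = 1*1 = 1
prod[3] = max(1*2, 2*1) = 2
prod[4] = max(1*3, 2*2, 3*1) = 4
prod[5] = max(1*4, 2*3, 3*2, 4*1) = 6
prod[6] = max(1*6, 2*4, 3*3, 4*2, 5*1) = 9
prod[7] = max(1*9, 2*6, 3*4, 4*3, 5*2, 6*1) = 12
prod[8] = max(1*12, 2*9, 3*6, …, 6*2, 7*1) = 18
prod[9] = max(1*18, 2*12, 3*9, …, 7*2, 8*1) = 27
prod[10] = max(1*27, 2*18, 3*12, …, 8*2, 9*1) = 36
prod[11] = max(1*36, 2*27, 3*18, …, 9*2, 10*1) = 54
prod[12] = max(1*54, 2*36, 3*27, …, 10*2, 11*1) = 81
prod[13] = max(1*81, 2*54, 3*36, …, 11*2, 12*1) = 108
prod[14] = max(1*108, 2*81, 3*54, …, 12*2, 13*1) = 162
prod[15] = max(1*162, 2*108, 3*81, …, 13*2, 14*1) = 243
prod[16] = max(1*243, 2*162, 3*108, …, 14*2, 15*1) = 324
prod[17] = max(1*324, 2*243, 3*162, …, 15*2, 16*1) = 486
One optimal split: 3 + 3 + 3 + 3 + 3 + 2; product 3*3*3*3*3*2 = 486.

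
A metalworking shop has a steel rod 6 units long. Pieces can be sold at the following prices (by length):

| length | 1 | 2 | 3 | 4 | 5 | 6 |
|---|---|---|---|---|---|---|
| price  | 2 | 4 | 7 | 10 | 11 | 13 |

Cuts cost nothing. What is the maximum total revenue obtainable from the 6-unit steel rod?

Build best[k] bottom-up: best[k] = max over allowed piece i of (p[i] + best[k−i]).
best[1] = 2
best[2] = max(2+2, 4+0) = 4
best[3] = max(2+4, 4+2, 7+0) = 7
best[4] = max(2+7, 4+4, 7+2, 10+0) = 10
best[5] = max(2+10, 4+7, 7+4, 10+2, 11+0) = 12
best[6] = max(2+12, 4+10, 7+7, 10+4, 11+2, 13+0) = 14
One optimal cutting: 4 + 1 + 1 → $10 + $2 + $2 = $14.

14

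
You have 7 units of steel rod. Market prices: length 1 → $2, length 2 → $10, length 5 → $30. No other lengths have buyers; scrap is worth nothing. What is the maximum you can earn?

Build best[k] bottom-up: best[k] = max over allowed piece i of (p[i] + best[k−i]).
best[1] = 2
best[2] = 10
best[3] = 12  (first piece 1, then best[2]=10)
best[4] = 20  (first piece 2, then best[2]=10)
best[5] = 30
best[6] = 32  (first piece 1, then best[5]=30)
best[7] = 40  (first piece 2, then best[5]=30)
One optimal cutting: 5 + 2 → $40.

40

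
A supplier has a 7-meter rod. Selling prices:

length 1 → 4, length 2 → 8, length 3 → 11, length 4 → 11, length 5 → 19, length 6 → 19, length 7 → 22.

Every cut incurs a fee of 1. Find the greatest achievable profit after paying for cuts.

26

Let v[k] be the best obtainable value from length k. For each k, try every first piece i and keep the best of price[i] + v[k−i] minus the 1 cut fee when i<k.
v[1] = 4
v[2] = max(4+4-1, 8+0) = 8
v[3] = max(4+8-1, 8+4-1, 11+0) = 11
v[4] = max(4+11-1, 8+8-1, 11+4-1, 11+0) = 15
v[5] = max(4+15-1, 8+11-1, 11+8-1, 11+4-1, 19+0) = 19
v[6] = max(4+19-1, 8+15-1, 11+11-1, 11+8-1, 19+4-1, 19+0) = 22
v[7] = max(4+22-1, 8+19-1, 11+15-1, …, 19+4-1, 22+0) = 26
One optimal plan: pieces 5 + 2 (1 cut) → 27 − 1 = 26.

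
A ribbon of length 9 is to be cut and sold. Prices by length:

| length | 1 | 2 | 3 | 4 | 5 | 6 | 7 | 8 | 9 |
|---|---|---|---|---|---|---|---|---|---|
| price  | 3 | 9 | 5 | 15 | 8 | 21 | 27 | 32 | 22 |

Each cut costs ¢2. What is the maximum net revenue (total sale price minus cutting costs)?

Build net[k] bottom-up: net[k] = max over allowed piece i of (p[i] + net[k−i]) − 2 per cut.
net[1] = 3
net[2] = max(3+3-2, 9+0) = 9
net[3] = max(3+9-2, 9+3-2, 5+0) = 10
net[4] = max(3+10-2, 9+9-2, 5+3-2, 15+0) = 16
net[5] = max(3+16-2, 9+10-2, 5+9-2, 15+3-2, 8+0) = 17
net[6] = max(3+17-2, 9+16-2, 5+10-2, 15+9-2, 8+3-2, 21+0) = 23
net[7] = max(3+23-2, 9+17-2, 5+16-2, …, 21+3-2, 27+0) = 27
net[8] = max(3+27-2, 9+23-2, 5+17-2, …, 27+3-2, 32+0) = 32
net[9] = max(3+32-2, 9+27-2, 5+23-2, …, 32+3-2, 22+0) = 34
One optimal plan: pieces 7 + 2 (1 cut) → ¢36 − ¢2 = ¢34.

34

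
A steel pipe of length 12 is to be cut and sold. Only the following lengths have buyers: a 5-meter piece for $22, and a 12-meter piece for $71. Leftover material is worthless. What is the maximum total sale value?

Let f[k] be the best obtainable value from length k. For each k, try every first piece i and keep the best of price[i] + f[k−i].
f[1] = 0
f[2] = 0
f[3] = 0
f[4] = 0
f[5] = 22
f[6] = 22
f[7] = 22
f[8] = 22
f[9] = 22
f[10] = 44  (first piece 5, then f[5]=22)
f[11] = 44
f[12] = 71
One optimal cutting: 12 → $71.

71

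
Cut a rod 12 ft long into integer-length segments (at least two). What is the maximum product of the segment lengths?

Define m[k] = max over 1≤i<k of i · max(k−i, m[k−i]); the inner max lets the remainder stay uncut if that's better.
m[2] = 1·max(1,0) = 1·1 = 1
m[3] = 1·max(2,1) = 1·2 = 2
m[4] = 2·max(2,1) = 2·2 = 4
m[5] = 2·max(3,2) = 2·3 = 6
m[6] = 3·max(3,2) = 3·3 = 9
m[7] = 2·max(5,6) = 2·6 = 12
m[8] = 2·max(6,9) = 2·9 = 18
m[9] = 3·max(6,9) = 3·9 = 27
m[10] = 2·max(8,18) = 2·18 = 36
m[11] = 2·max(9,27) = 2·27 = 54
m[12] = 3·max(9,27) = 3·27 = 81
One optimal split: 3 + 3 + 3 + 3; product 3·3·3·3 = 81.

81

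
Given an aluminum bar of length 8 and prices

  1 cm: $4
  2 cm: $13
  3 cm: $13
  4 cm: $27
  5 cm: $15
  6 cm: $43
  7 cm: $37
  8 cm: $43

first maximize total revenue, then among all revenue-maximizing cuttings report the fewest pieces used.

2

Consider every possible first cut. r[k] is the best of p[i]+r[k−i] over all sellable i≤k.
r[1] = 4
r[2] = max(4+4, 13+0) = 13
r[3] = max(4+13, 13+4, 13+0) = 17
r[4] = max(4+17, 13+13, 13+4, 27+0) = 27
r[5] = max(4+27, 13+17, 13+13, 27+4, 15+0) = 31
r[6] = max(4+31, 13+27, 13+17, 27+13, 15+4, 43+0) = 43
r[7] = max(4+43, 13+31, 13+27, …, 43+4, 37+0) = 47
r[8] = max(4+47, 13+43, 13+31, …, 37+4, 43+0) = 56
Maximum revenue is $56.
Now minimize piece count subject to staying optimal: for each k, pieces[k] = 1 + min over i with p[i]+r[k−i]=r[k] of pieces[k−i].
pieces[5] = 2
pieces[6] = 1
pieces[7] = 2
pieces[8] = 2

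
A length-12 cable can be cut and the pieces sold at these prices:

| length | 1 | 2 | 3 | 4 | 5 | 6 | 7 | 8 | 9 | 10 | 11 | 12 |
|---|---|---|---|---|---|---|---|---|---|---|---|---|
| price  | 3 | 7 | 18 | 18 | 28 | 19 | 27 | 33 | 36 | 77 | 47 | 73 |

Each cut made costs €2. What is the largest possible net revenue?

Consider every possible first cut. r[k] is the best of p[i]+r[k−i] over all sellable i≤k, charging 2 whenever i<k.
r[1] = 3
r[2] = 7
r[3] = 18
r[4] = 19  (first piece 1, then r[3]=18)
r[5] = 28
r[6] = 34  (first piece 3, then r[3]=18)
r[7] = 35  (first piece 1, then r[6]=34)
r[8] = 44  (first piece 3, then r[5]=28)
r[9] = 50  (first piece 3, then r[6]=34)
r[10] = 77
r[11] = 78  (first piece 1, then r[10]=77)
r[12] = 82  (first piece 2, then r[10]=77)
One optimal plan: pieces 10 + 2 (1 cut) → €84 − €2 = €82.

82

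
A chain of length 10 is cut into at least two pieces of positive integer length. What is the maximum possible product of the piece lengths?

36

Let f[k] be the best product for length k (with at least one cut). For each first piece i, the rest contributes max(k−i, f[k−i]).
f[2] = 1*max(1,0) = 1*1 = 1
f[3] = 1*max(2,1) = 1*2 = 2
f[4] = 2*max(2,1) = 2*2 = 4
f[5] = 2*max(3,2) = 2*3 = 6
f[6] = 3*max(3,2) = 3*3 = 9
f[7] = 2*max(5,6) = 2*6 = 12
f[8] = 2*max(6,9) = 2*9 = 18
f[9] = 3*max(6,9) = 3*9 = 27
f[10] = 2*max(8,18) = 2*18 = 36
One optimal split: 3 + 3 + 2 + 2; product 3*3*2*2 = 36.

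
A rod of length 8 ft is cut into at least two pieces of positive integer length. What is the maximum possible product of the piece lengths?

Let m[k] be the best product for length k (with at least one cut). For each first piece i, the rest contributes max(k−i, m[k−i]).
Small cases: m[2]=1.
m[3] = max(1*2, 2*1) = 2
m[4] = max(1*3, 2*2, 3*1) = 4
m[5] = max(1*4, 2*3, 3*2, 4*1) = 6
m[6] = max(1*6, 2*4, 3*3, 4*2, 5*1) = 9
m[7] = max(1*9, 2*6, 3*4, 4*3, 5*2, 6*1) = 12
m[8] = max(1*12, 2*9, 3*6, …, 6*2, 7*1) = 18
One optimal split: 3 + 3 + 2; product 3*3*2 = 18.

18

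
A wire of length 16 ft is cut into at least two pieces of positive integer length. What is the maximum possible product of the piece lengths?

324

Define prod[k] = max over 1≤i<k of i · max(k−i, prod[k−i]); the inner max lets the remainder stay uncut if that's better.
prod[2] = 1·max(1,0) = 1·1 = 1
prod[3] = max(1·2, 2·1) = 2
prod[4] = max(1·3, 2·2, 3·1) = 4
prod[5] = max(1·4, 2·3, 3·2, 4·1) = 6
prod[6] = max(1·6, 2·4, 3·3, 4·2, 5·1) = 9
prod[7] = max(1·9, 2·6, 3·4, 4·3, 5·2, 6·1) = 12
prod[8] = max(1·12, 2·9, 3·6, …, 6·2, 7·1) = 18
prod[9] = max(1·18, 2·12, 3·9, …, 7·2, 8·1) = 27
prod[10] = max(1·27, 2·18, 3·12, …, 8·2, 9·1) = 36
prod[11] = max(1·36, 2·27, 3·18, …, 9·2, 10·1) = 54
prod[12] = max(1·54, 2·36, 3·27, …, 10·2, 11·1) = 81
prod[13] = max(1·81, 2·54, 3·36, …, 11·2, 12·1) = 108
prod[14] = max(1·108, 2·81, 3·54, …, 12·2, 13·1) = 162
prod[15] = max(1·162, 2·108, 3·81, …, 13·2, 14·1) = 243
prod[16] = max(1·243, 2·162, 3·108, …, 14·2, 15·1) = 324
One optimal split: 3 + 3 + 3 + 3 + 2 + 2; product 3·3·3·3·2·2 = 324.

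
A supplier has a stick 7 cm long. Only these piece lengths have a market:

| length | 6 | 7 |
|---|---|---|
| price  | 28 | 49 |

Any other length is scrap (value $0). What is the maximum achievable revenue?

Build best[k] bottom-up: best[k] = max over allowed piece i of (p[i] + best[k−i]).
best[1] = 0
best[2] = 0
best[3] = 0
best[4] = 0
best[5] = 0
best[6] = 28
best[7] = max(28+0, 49+0) = 49
One optimal cutting: 7 → $49.

49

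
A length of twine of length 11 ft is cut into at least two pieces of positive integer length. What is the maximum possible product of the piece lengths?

54

Fill g[k] for k=2..11: at each k try every first piece i and multiply by the better of (k−i) uncut or g[k−i].
Small cases: g[2]=1, g[3]=2, g[4]=4.
g[5] = 2·max(3,2) = 2·3 = 6
g[6] = 3·max(3,2) = 3·3 = 9
g[7] = 2·max(5,6) = 2·6 = 12
g[8] = 2·max(6,9) = 2·9 = 18
g[9] = 3·max(6,9) = 3·9 = 27
g[10] = 2·max(8,18) = 2·18 = 36
g[11] = 2·max(9,27) = 2·27 = 54
One optimal split: 3 + 3 + 3 + 2; product 3·3·3·2 = 54.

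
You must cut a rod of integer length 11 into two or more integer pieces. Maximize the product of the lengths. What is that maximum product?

54

Let f[k] be the best product for length k (with at least one cut). For each first piece i, the rest contributes max(k−i, f[k−i]).
f[2] = 1*max(1,0) = 1*1 = 1
f[3] = 1*max(2,1) = 1*2 = 2
f[4] = 2*max(2,1) = 2*2 = 4
f[5] = 2*max(3,2) = 2*3 = 6
f[6] = 3*max(3,2) = 3*3 = 9
f[7] = 2*max(5,6) = 2*6 = 12
f[8] = 2*max(6,9) = 2*9 = 18
f[9] = 3*max(6,9) = 3*9 = 27
f[10] = 2*max(8,18) = 2*18 = 36
f[11] = 2*max(9,27) = 2*27 = 54
One optimal split: 3 + 3 + 3 + 2; product 3*3*3*2 = 54.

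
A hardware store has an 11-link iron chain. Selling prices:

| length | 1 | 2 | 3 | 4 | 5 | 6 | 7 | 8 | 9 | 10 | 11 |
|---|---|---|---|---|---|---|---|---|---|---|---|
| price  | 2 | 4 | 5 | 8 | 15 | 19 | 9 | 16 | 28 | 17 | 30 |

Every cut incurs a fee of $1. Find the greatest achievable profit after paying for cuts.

33

Let v[k] be the best obtainable value from length k. For each k, try every first piece i and keep the best of price[i] + v[k−i] minus the 1 cut fee when i<k.
v[1] = 2
v[2] = max(2+2-1, 4+0) = 4
v[3] = max(2+4-1, 4+2-1, 5+0) = 5
v[4] = max(2+5-1, 4+4-1, 5+2-1, 8+0) = 8
v[5] = max(2+8-1, 4+5-1, 5+4-1, 8+2-1, 15+0) = 15
v[6] = max(2+15-1, 4+8-1, 5+5-1, 8+4-1, 15+2-1, 19+0) = 19
v[7] = max(2+19-1, 4+15-1, 5+8-1, …, 19+2-1, 9+0) = 20
v[8] = max(2+20-1, 4+19-1, 5+15-1, …, 9+2-1, 16+0) = 22
v[9] = max(2+22-1, 4+20-1, 5+19-1, …, 16+2-1, 28+0) = 28
v[10] = max(2+28-1, 4+22-1, 5+20-1, …, 28+2-1, 17+0) = 29
v[11] = max(2+29-1, 4+28-1, 5+22-1, …, 17+2-1, 30+0) = 33
One optimal plan: pieces 6 + 5 (1 cut) → $34 − $1 = $33.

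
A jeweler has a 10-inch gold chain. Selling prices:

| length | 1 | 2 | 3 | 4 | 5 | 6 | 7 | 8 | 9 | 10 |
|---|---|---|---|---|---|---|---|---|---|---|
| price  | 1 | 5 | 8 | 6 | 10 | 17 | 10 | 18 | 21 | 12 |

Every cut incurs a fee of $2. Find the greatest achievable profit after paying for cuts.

23

Build r[k] bottom-up: r[k] = max over allowed piece i of (p[i] + r[k−i]) − 2 per cut.
r[1] = 1
r[2] = max(1+1-2, 5+0) = 5
r[3] = max(1+5-2, 5+1-2, 8+0) = 8
r[4] = max(1+8-2, 5+5-2, 8+1-2, 6+0) = 8
r[5] = max(1+8-2, 5+8-2, 8+5-2, 6+1-2, 10+0) = 11
r[6] = max(1+11-2, 5+8-2, 8+8-2, 6+5-2, 10+1-2, 17+0) = 17
r[7] = max(1+17-2, 5+11-2, 8+8-2, …, 17+1-2, 10+0) = 16
r[8] = max(1+16-2, 5+17-2, 8+11-2, …, 10+1-2, 18+0) = 20
r[9] = max(1+20-2, 5+16-2, 8+17-2, …, 18+1-2, 21+0) = 23
r[10] = max(1+23-2, 5+20-2, 8+16-2, …, 21+1-2, 12+0) = 23
One optimal plan: pieces 6 + 2 + 2 (2 cuts) → $27 − $4 = $23.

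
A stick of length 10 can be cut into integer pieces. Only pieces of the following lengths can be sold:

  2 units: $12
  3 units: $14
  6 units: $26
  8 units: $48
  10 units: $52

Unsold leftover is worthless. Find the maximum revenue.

60

Consider every possible first cut. best[k] is the best of p[i]+best[k−i] over all sellable i≤k.
best[1] = 0
best[2] = 12
best[3] = max(12+0, 14+0) = 14
best[4] = max(12+12, 14+0) = 24
best[5] = max(12+14, 14+12) = 26
best[6] = max(12+24, 14+14, 26+0) = 36
best[7] = max(12+26, 14+24, 26+0) = 38
best[8] = max(12+36, 14+26, 26+12, 48+0) = 48
best[9] = max(12+38, 14+36, 26+14, 48+0) = 50
best[10] = max(12+48, 14+38, 26+24, 48+12, 52+0) = 60
One optimal cutting: 2 + 2 + 2 + 2 + 2 → $60.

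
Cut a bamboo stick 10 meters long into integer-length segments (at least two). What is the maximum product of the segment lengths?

36

Fill P[k] for k=2..10: at each k try every first piece i and multiply by the better of (k−i) uncut or P[k−i].
Small cases: P[2]=1.
P[3] = max(1·2, 2·1) = 2
P[4] = max(1·3, 2·2, 3·1) = 4
P[5] = max(1·4, 2·3, 3·2, 4·1) = 6
P[6] = max(1·6, 2·4, 3·3, 4·2, 5·1) = 9
P[7] = max(1·9, 2·6, 3·4, 4·3, 5·2, 6·1) = 12
P[8] = max(1·12, 2·9, 3·6, …, 6·2, 7·1) = 18
P[9] = max(1·18, 2·12, 3·9, …, 7·2, 8·1) = 27
P[10] = max(1·27, 2·18, 3·12, …, 8·2, 9·1) = 36
One optimal split: 3 + 3 + 2 + 2; product 3·3·2·2 = 36.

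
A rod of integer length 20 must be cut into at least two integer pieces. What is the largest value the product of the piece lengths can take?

1458

Fill prod[k] for k=2..20: at each k try every first piece i and multiply by the better of (k−i) uncut or prod[k−i].
prod[2] = 1*max(1,0) = 1*1 = 1
prod[3] = 1*max(2,1) = 1*2 = 2
prod[4] = 2*max(2,1) = 2*2 = 4
prod[5] = 2*max(3,2) = 2*3 = 6
prod[6] = 3*max(3,2) = 3*3 = 9
prod[7] = 2*max(5,6) = 2*6 = 12
prod[8] = 2*max(6,9) = 2*9 = 18
prod[9] = 3*max(6,9) = 3*9 = 27
prod[10] = 2*max(8,18) = 2*18 = 36
prod[11] = 2*max(9,27) = 2*27 = 54
prod[12] = 3*max(9,27) = 3*27 = 81
prod[13] = 2*max(11,54) = 2*54 = 108
prod[14] = 2*max(12,81) = 2*81 = 162
prod[15] = 3*max(12,81) = 3*81 = 243
prod[16] = 2*max(14,162) = 2*162 = 324
prod[17] = 2*max(15,243) = 2*243 = 486
prod[18] = 3*max(15,243) = 3*243 = 729
prod[19] = 2*max(17,486) = 2*486 = 972
prod[20] = 2*max(18,729) = 2*729 = 1458
One optimal split: 3 + 3 + 3 + 3 + 3 + 3 + 2; product 3*3*3*3*3*3*2 = 1458.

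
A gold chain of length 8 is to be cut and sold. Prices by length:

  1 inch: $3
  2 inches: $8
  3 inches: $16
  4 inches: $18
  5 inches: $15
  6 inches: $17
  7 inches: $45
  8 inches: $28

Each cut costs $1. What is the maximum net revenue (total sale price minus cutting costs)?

47

Let net[k] be the best obtainable value from length k. For each k, try every first piece i and keep the best of price[i] + net[k−i] minus the 1 cut fee when i<k.
net[1] = 3
net[2] = 8
net[3] = 16
net[4] = 18  (first piece 1, then net[3]=16)
net[5] = 23  (first piece 2, then net[3]=16)
net[6] = 31  (first piece 3, then net[3]=16)
net[7] = 45
net[8] = 47  (first piece 1, then net[7]=45)
One optimal plan: pieces 7 + 1 (1 cut) → $48 − $1 = $47.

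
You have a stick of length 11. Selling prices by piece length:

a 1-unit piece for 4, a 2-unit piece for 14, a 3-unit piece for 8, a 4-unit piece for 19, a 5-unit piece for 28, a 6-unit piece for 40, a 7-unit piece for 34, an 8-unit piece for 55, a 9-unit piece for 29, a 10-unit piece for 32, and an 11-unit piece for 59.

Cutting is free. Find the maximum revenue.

Let best[k] be the best obtainable value from length k. For each k, try every first piece i and keep the best of price[i] + best[k−i].
best[1] = 4
best[2] = 14
best[3] = 18  (first piece 1, then best[2]=14)
best[4] = 28  (first piece 2, then best[2]=14)
best[5] = 32  (first piece 1, then best[4]=28)
best[6] = 42  (first piece 2, then best[4]=28)
best[7] = 46  (first piece 1, then best[6]=42)
best[8] = 56  (first piece 2, then best[6]=42)
best[9] = 60  (first piece 1, then best[8]=56)
best[10] = 70  (first piece 2, then best[8]=56)
best[11] = 74  (first piece 1, then best[10]=70)
One optimal cutting: 2 + 2 + 2 + 2 + 2 + 1 → 14 + 14 + 14 + 14 + 14 + 4 = 74.

74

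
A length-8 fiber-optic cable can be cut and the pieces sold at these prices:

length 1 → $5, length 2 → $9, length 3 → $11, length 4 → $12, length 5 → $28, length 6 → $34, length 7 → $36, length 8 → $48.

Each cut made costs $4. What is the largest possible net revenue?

Build v[k] bottom-up: v[k] = max over allowed piece i of (p[i] + v[k−i]) − 4 per cut.
v[1] = 5
v[2] = max(5+5-4, 9+0) = 9
v[3] = max(5+9-4, 9+5-4, 11+0) = 11
v[4] = max(5+11-4, 9+9-4, 11+5-4, 12+0) = 14
v[5] = max(5+14-4, 9+11-4, 11+9-4, 12+5-4, 28+0) = 28
v[6] = max(5+28-4, 9+14-4, 11+11-4, 12+9-4, 28+5-4, 34+0) = 34
v[7] = max(5+34-4, 9+28-4, 11+14-4, …, 34+5-4, 36+0) = 36
v[8] = max(5+36-4, 9+34-4, 11+28-4, …, 36+5-4, 48+0) = 48
Best is to make no cuts and sell whole for $48.

48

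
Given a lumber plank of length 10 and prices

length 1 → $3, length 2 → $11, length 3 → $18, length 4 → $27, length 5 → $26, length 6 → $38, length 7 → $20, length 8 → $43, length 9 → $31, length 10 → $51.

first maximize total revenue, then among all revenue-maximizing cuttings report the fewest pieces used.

Let r[k] be the best obtainable value from length k. For each k, try every first piece i and keep the best of price[i] + r[k−i].
r[1] = 3
r[2] = max(3+3, 11+0) = 11
r[3] = max(3+11, 11+3, 18+0) = 18
r[4] = max(3+18, 11+11, 18+3, 27+0) = 27
r[5] = max(3+27, 11+18, 18+11, 27+3, 26+0) = 30
r[6] = max(3+30, 11+27, 18+18, 27+11, 26+3, 38+0) = 38
r[7] = max(3+38, 11+30, 18+27, …, 38+3, 20+0) = 45
r[8] = max(3+45, 11+38, 18+30, …, 20+3, 43+0) = 54
r[9] = max(3+54, 11+45, 18+38, …, 43+3, 31+0) = 57
r[10] = max(3+57, 11+54, 18+45, …, 31+3, 51+0) = 65
Maximum revenue is $65.
Now minimize piece count subject to staying optimal: for each k, pieces[k] = 1 + min over i with p[i]+r[k−i]=r[k] of pieces[k−i].
pieces[7] = 2
pieces[8] = 2
pieces[9] = 3
pieces[10] = 2

2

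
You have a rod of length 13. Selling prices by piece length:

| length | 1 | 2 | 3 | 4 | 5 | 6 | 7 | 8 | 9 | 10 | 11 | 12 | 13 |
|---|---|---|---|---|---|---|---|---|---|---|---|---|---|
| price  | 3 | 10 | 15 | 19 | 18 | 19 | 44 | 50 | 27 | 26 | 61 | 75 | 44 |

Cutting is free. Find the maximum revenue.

Consider every possible first cut. v[k] is the best of p[i]+v[k−i] over all sellable i≤k.
v[1] = 3
v[2] = max(3+3, 10+0) = 10
v[3] = max(3+10, 10+3, 15+0) = 15
v[4] = max(3+15, 10+10, 15+3, 19+0) = 20
v[5] = max(3+20, 10+15, 15+10, 19+3, 18+0) = 25
v[6] = max(3+25, 10+20, 15+15, 19+10, 18+3, 19+0) = 30
v[7] = max(3+30, 10+25, 15+20, …, 19+3, 44+0) = 44
v[8] = max(3+44, 10+30, 15+25, …, 44+3, 50+0) = 50
v[9] = max(3+50, 10+44, 15+30, …, 50+3, 27+0) = 54
v[10] = max(3+54, 10+50, 15+44, …, 27+3, 26+0) = 60
v[11] = max(3+60, 10+54, 15+50, …, 26+3, 61+0) = 65
v[12] = max(3+65, 10+60, 15+54, …, 61+3, 75+0) = 75
v[13] = max(3+75, 10+65, 15+60, …, 75+3, 44+0) = 78
One optimal cutting: 12 + 1 → €75 + €3 = €78.

78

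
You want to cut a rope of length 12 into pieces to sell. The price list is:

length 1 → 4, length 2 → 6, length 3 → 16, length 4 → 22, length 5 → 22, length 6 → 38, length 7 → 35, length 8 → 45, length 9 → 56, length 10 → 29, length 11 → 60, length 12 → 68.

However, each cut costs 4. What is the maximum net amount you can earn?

72

Consider every possible first cut. r[k] is the best of p[i]+r[k−i] over all sellable i≤k, charging 4 whenever i<k.
r[1] = 4
r[2] = max(4+4-4, 6+0) = 6
r[3] = max(4+6-4, 6+4-4, 16+0) = 16
r[4] = max(4+16-4, 6+6-4, 16+4-4, 22+0) = 22
r[5] = max(4+22-4, 6+16-4, 16+6-4, 22+4-4, 22+0) = 22
r[6] = max(4+22-4, 6+22-4, 16+16-4, 22+6-4, 22+4-4, 38+0) = 38
r[7] = max(4+38-4, 6+22-4, 16+22-4, …, 38+4-4, 35+0) = 38
r[8] = max(4+38-4, 6+38-4, 16+22-4, …, 35+4-4, 45+0) = 45
r[9] = max(4+45-4, 6+38-4, 16+38-4, …, 45+4-4, 56+0) = 56
r[10] = max(4+56-4, 6+45-4, 16+38-4, …, 56+4-4, 29+0) = 56
r[11] = max(4+56-4, 6+56-4, 16+45-4, …, 29+4-4, 60+0) = 60
r[12] = max(4+60-4, 6+56-4, 16+56-4, …, 60+4-4, 68+0) = 72
One optimal plan: pieces 6 + 6 (1 cut) → 76 − 4 = 72.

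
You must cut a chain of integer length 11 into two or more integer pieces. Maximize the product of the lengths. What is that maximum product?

54

Let P[k] be the best product for length k (with at least one cut). For each first piece i, the rest contributes max(k−i, P[k−i]).
P[2] = 1·max(1,0) = 1·1 = 1
P[3] = 1·max(2,1) = 1·2 = 2
P[4] = 2·max(2,1) = 2·2 = 4
P[5] = 2·max(3,2) = 2·3 = 6
P[6] = 3·max(3,2) = 3·3 = 9
P[7] = 2·max(5,6) = 2·6 = 12
P[8] = 2·max(6,9) = 2·9 = 18
P[9] = 3·max(6,9) = 3·9 = 27
P[10] = 2·max(8,18) = 2·18 = 36
P[11] = 2·max(9,27) = 2·27 = 54
One optimal split: 3 + 3 + 3 + 2; product 3·3·3·2 = 54.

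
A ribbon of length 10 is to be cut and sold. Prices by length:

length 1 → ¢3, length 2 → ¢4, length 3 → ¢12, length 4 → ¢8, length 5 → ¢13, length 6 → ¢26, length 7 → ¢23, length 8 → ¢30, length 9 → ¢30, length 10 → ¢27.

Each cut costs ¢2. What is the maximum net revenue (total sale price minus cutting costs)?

Let v[k] be the best obtainable value from length k. For each k, try every first piece i and keep the best of price[i] + v[k−i] minus the 2 cut fee when i<k.
v[1] = 3
v[2] = 4  (first piece 1, then v[1]=3)
v[3] = 12
v[4] = 13  (first piece 1, then v[3]=12)
v[5] = 14  (first piece 1, then v[4]=13)
v[6] = 26
v[7] = 27  (first piece 1, then v[6]=26)
v[8] = 30
v[9] = 36  (first piece 3, then v[6]=26)
v[10] = 37  (first piece 1, then v[9]=36)
One optimal plan: pieces 6 + 3 + 1 (2 cuts) → ¢41 − ¢4 = ¢37.

37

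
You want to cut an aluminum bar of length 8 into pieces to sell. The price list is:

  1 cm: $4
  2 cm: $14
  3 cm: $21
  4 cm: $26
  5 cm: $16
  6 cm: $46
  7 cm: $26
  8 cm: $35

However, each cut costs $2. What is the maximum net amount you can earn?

Let net[k] be the best obtainable value from length k. For each k, try every first piece i and keep the best of price[i] + net[k−i] minus the 2 cut fee when i<k.
net[1] = 4
net[2] = 14
net[3] = 21
net[4] = 26  (first piece 2, then net[2]=14)
net[5] = 33  (first piece 2, then net[3]=21)
net[6] = 46
net[7] = 48  (first piece 1, then net[6]=46)
net[8] = 58  (first piece 2, then net[6]=46)
One optimal plan: pieces 6 + 2 (1 cut) → $60 − $2 = $58.

58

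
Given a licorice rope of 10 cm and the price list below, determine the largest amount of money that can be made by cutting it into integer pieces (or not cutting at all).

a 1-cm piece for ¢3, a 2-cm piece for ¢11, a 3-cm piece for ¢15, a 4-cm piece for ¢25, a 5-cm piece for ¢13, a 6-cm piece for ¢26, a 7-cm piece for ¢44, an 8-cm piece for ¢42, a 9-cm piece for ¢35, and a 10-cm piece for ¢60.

61

Let r[k] be the best obtainable value from length k. For each k, try every first piece i and keep the best of price[i] + r[k−i].
r[1] = 3
r[2] = 11
r[3] = 15
r[4] = 25
r[5] = 28  (first piece 1, then r[4]=25)
r[6] = 36  (first piece 2, then r[4]=25)
r[7] = 44
r[8] = 50  (first piece 4, then r[4]=25)
r[9] = 55  (first piece 2, then r[7]=44)
r[10] = 61  (first piece 2, then r[8]=50)
One optimal cutting: 4 + 4 + 2 → ¢25 + ¢25 + ¢11 = ¢61.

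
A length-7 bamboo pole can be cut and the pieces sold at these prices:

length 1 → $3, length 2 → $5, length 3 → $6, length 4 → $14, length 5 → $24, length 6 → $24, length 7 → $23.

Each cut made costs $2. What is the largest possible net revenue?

Let r[k] be the best obtainable value from length k. For each k, try every first piece i and keep the best of price[i] + r[k−i] minus the 2 cut fee when i<k.
r[1] = 3
r[2] = max(3+3-2, 5+0) = 5
r[3] = max(3+5-2, 5+3-2, 6+0) = 6
r[4] = max(3+6-2, 5+5-2, 6+3-2, 14+0) = 14
r[5] = max(3+14-2, 5+6-2, 6+5-2, 14+3-2, 24+0) = 24
r[6] = max(3+24-2, 5+14-2, 6+6-2, 14+5-2, 24+3-2, 24+0) = 25
r[7] = max(3+25-2, 5+24-2, 6+14-2, …, 24+3-2, 23+0) = 27
One optimal plan: pieces 5 + 2 (1 cut) → $29 − $2 = $27.

27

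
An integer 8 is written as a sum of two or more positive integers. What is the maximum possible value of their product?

Fill f[k] for k=2..8: at each k try every first piece i and multiply by the better of (k−i) uncut or f[k−i].
f[2] = 1×max(1,0) = 1×1 = 1
f[3] = max(1×2, 2×1) = 2
f[4] = max(1×3, 2×2, 3×1) = 4
f[5] = max(1×4, 2×3, 3×2, 4×1) = 6
f[6] = max(1×6, 2×4, 3×3, 4×2, 5×1) = 9
f[7] = max(1×9, 2×6, 3×4, 4×3, 5×2, 6×1) = 12
f[8] = max(1×12, 2×9, 3×6, …, 6×2, 7×1) = 18
One optimal split: 3 + 3 + 2; product 3×3×2 = 18.

18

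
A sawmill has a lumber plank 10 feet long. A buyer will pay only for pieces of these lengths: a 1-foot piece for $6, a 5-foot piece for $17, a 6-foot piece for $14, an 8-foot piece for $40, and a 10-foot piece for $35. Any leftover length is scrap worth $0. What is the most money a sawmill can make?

Let best[k] be the best obtainable value from length k. For each k, try every first piece i and keep the best of price[i] + best[k−i].
best[1] = 6
best[2] = 12  (first piece 1, then best[1]=6)
best[3] = 18  (first piece 1, then best[2]=12)
best[4] = 24  (first piece 1, then best[3]=18)
best[5] = 30  (first piece 1, then best[4]=24)
best[6] = 36  (first piece 1, then best[5]=30)
best[7] = 42  (first piece 1, then best[6]=36)
best[8] = 48  (first piece 1, then best[7]=42)
best[9] = 54  (first piece 1, then best[8]=48)
best[10] = 60  (first piece 1, then best[9]=54)
One optimal cutting: 1 + 1 + 1 + 1 + 1 + 1 + 1 + 1 + 1 + 1 → $60.

60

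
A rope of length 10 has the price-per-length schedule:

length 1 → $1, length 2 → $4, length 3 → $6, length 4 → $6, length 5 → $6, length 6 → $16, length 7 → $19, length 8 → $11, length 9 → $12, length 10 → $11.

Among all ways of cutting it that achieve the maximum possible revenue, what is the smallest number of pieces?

Build r[k] bottom-up: r[k] = max over allowed piece i of (p[i] + r[k−i]).
r[1] = 1
r[2] = 4
r[3] = 6
r[4] = 8  (first piece 2, then r[2]=4)
r[5] = 10  (first piece 2, then r[3]=6)
r[6] = 16
r[7] = 19
r[8] = 20  (first piece 1, then r[7]=19)
r[9] = 23  (first piece 2, then r[7]=19)
r[10] = 25  (first piece 3, then r[7]=19)
Maximum revenue is $25.
Now minimize piece count subject to staying optimal: for each k, pieces[k] = 1 + min over i with p[i]+r[k−i]=r[k] of pieces[k−i].
pieces[7] = 1
pieces[8] = 2
pieces[9] = 2
pieces[10] = 2

2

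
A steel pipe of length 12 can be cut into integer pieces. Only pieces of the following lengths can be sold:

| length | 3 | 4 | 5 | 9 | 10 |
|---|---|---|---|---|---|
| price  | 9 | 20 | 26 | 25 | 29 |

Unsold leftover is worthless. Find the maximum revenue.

Build f[k] bottom-up: f[k] = max over allowed piece i of (p[i] + f[k−i]).
f[1] = 0
f[2] = 0
f[3] = 9
f[4] = 20
f[5] = 26
f[6] = 26
f[7] = 29  (first piece 3, then f[4]=20)
f[8] = 40  (first piece 4, then f[4]=20)
f[9] = 46  (first piece 4, then f[5]=26)
f[10] = 52  (first piece 5, then f[5]=26)
f[11] = 52
f[12] = 60  (first piece 4, then f[8]=40)
One optimal cutting: 4 + 4 + 4 → $60.

60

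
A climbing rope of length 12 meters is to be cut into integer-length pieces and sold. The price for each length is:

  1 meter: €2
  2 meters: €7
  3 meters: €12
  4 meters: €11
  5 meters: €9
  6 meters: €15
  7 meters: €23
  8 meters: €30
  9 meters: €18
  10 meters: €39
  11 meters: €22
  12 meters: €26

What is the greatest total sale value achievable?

48

Consider every possible first cut. R[k] is the best of p[i]+R[k−i] over all sellable i≤k.
R[1] = 2
R[2] = 7
R[3] = 12
R[4] = 14  (first piece 1, then R[3]=12)
R[5] = 19  (first piece 2, then R[3]=12)
R[6] = 24  (first piece 3, then R[3]=12)
R[7] = 26  (first piece 1, then R[6]=24)
R[8] = 31  (first piece 2, then R[6]=24)
R[9] = 36  (first piece 3, then R[6]=24)
R[10] = 39
R[11] = 43  (first piece 2, then R[9]=36)
R[12] = 48  (first piece 3, then R[9]=36)
One optimal cutting: 3 + 3 + 3 + 3 → €12 + €12 + €12 + €12 = €48.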